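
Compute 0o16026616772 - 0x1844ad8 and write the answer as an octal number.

0x1844ad8 = 0o141045330 in octal.
Subtract column by column in base 8:
  2-0 → 2
  7-3 → 4
  7-3 → 4
  6-5 → 1
  1-4 → 5 (borrow)
  6-0-1 → 5
  6-1 → 5
  2-4 → 6 (borrow)
  0-1-1 → 6 (borrow)
  6-0-1 → 5
  1-0 → 1

0o15665551442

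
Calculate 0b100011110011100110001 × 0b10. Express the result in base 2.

Multiply each base-2 digit by 2, carrying:
  1×2 = 2 → write 0 carry 1
  0×2+1 = 1 → write 1
  0×2 = 0 → write 0
  0×2 = 0 → write 0
  1×2 = 2 → write 0 carry 1
  1×2+1 = 3 → write 1 carry 1
  0×2+1 = 1 → write 1
  0×2 = 0 → write 0
  1×2 = 2 → write 0 carry 1
  1×2+1 = 3 → write 1 carry 1
  1×2+1 = 3 → write 1 carry 1
  0×2+1 = 1 → write 1
  0×2 = 0 → write 0
  1×2 = 2 → write 0 carry 1
  1×2+1 = 3 → write 1 carry 1
  1×2+1 = 3 → write 1 carry 1
  1×2+1 = 3 → write 1 carry 1
  0×2+1 = 1 → write 1
  0×2 = 0 → write 0
  0×2 = 0 → write 0
  1×2 = 2 → write 0 carry 1
  remaining carry: 1

0b1000111100111001100010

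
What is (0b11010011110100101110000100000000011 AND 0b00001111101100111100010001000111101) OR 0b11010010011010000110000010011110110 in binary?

0b11010011111110101110000010011110111

0b11010011110100101110000100000000011 AND 0b00001111101100111100010001000111101 = 0b00000011100100101100000000000000001.
Then OR with 0b11010010011010000110000010011110110.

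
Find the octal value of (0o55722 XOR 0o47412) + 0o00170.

First 0o55722 XOR 0o47412 = 0o12330.
Add column by column in base 8, right to left:
  0+0 = 0
  3+7 = 2 carry 1
  3+1+1 = 5
  2+0 = 2
  1+0 = 1

0o12520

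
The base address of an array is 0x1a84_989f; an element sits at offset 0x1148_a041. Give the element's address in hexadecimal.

0x2bcd38e0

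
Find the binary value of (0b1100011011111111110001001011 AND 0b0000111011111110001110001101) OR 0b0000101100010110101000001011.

0b1100011011111111110001001011 AND 0b0000111011111110001110001101 = 0b0000011011111110000000001001.
Then OR with 0b0000101100010110101000001011.

0b111111111110101000001011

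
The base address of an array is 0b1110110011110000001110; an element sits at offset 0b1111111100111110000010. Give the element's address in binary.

0b11110110000101110010000

Add column by column in base 2, right to left:
  0+0 = 0
  1+1 = 0 carry 1
  1+0+1 = 0 carry 1
  1+0+1 = 0 carry 1
  0+0+1 = 1
  0+0 = 0
  0+0 = 0
  0+1 = 1
  0+1 = 1
  0+1 = 1
  1+1 = 0 carry 1
  1+1+1 = 1 carry 1
  1+0+1 = 0 carry 1
  1+0+1 = 0 carry 1
  0+1+1 = 0 carry 1
  0+1+1 = 0 carry 1
  1+1+1 = 1 carry 1
  1+1+1 = 1 carry 1
  0+1+1 = 0 carry 1
  1+1+1 = 1 carry 1
  1+1+1 = 1 carry 1
  1+1+1 = 1 carry 1
  final carry 1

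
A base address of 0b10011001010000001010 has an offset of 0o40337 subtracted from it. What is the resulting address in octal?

0o2251453

0b10011001010000001010 = 0o2312012 in octal.
Subtract column by column in base 8:
  2-7 → 3 (borrow)
  1-3-1 → 5 (borrow)
  0-3-1 → 4 (borrow)
  2-0-1 → 1
  1-4 → 5 (borrow)
  3-0-1 → 2
  2-0 → 2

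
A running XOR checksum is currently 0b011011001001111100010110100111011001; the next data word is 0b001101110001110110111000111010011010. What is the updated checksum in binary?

0b010110111000001010101110011101000011

XOR bit by bit (1 where the bits differ):
  011011001001111100010110100111011001
^ 001101110001110110111000111010011010
= 010110111000001010101110011101000011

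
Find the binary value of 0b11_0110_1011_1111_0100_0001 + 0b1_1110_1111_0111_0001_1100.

0b10101011011011001011101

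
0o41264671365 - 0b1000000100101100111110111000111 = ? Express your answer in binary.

0o41264671365 = 0b100001010110100110111001011110101 in binary.
Subtract column by column in base 2:
  1-1 → 0
  0-1 → 1 (borrow)
  1-1-1 → 1 (borrow)
  0-0-1 → 1 (borrow)
  1-0-1 → 0
  1-0 → 1
  1-1 → 0
  1-1 → 0
  0-1 → 1 (borrow)
  1-0-1 → 0
  0-1 → 1 (borrow)
  0-1-1 → 0 (borrow)
  1-1-1 → 1 (borrow)
  1-1-1 → 1 (borrow)
  1-1-1 → 1 (borrow)
  0-0-1 → 1 (borrow)
  1-0-1 → 0
  1-1 → 0
  0-1 → 1 (borrow)
  0-0-1 → 1 (borrow)
  1-1-1 → 1 (borrow)
  0-0-1 → 1 (borrow)
  1-0-1 → 0
  1-1 → 0
  0-0 → 0
  1-0 → 1
  0-0 → 0
  1-0 → 1
  0-0 → 0
  0-0 → 0
  0-1 → 1 (borrow)
  0-0-1 → 1 (borrow)
  1-0-1 → 0

0b11001010001111001111010100101110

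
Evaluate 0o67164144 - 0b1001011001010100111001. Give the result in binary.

0o67164144 = 0b110111001110100001100100 in binary.
Subtract column by column in base 2:
  0-1 → 1 (borrow)
  0-0-1 → 1 (borrow)
  1-0-1 → 0
  0-1 → 1 (borrow)
  0-1-1 → 0 (borrow)
  1-1-1 → 1 (borrow)
  1-0-1 → 0
  0-0 → 0
  0-1 → 1 (borrow)
  0-0-1 → 1 (borrow)
  0-1-1 → 0 (borrow)
  1-0-1 → 0
  0-1 → 1 (borrow)
  1-0-1 → 0
  1-0 → 1
  1-1 → 0
  0-1 → 1 (borrow)
  0-0-1 → 1 (borrow)
  1-1-1 → 1 (borrow)
  1-0-1 → 0
  1-0 → 1
  0-1 → 1 (borrow)
  1-0-1 → 0
  1-0 → 1

0b101101110101001100101011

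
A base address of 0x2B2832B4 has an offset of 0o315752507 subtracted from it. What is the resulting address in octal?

0o4774056555

0x2B2832B4 = 0o5312031264 in octal.
Subtract column by column in base 8:
  4-7 → 5 (borrow)
  6-0-1 → 5
  2-5 → 5 (borrow)
  1-2-1 → 6 (borrow)
  3-5-1 → 5 (borrow)
  0-7-1 → 0 (borrow)
  2-5-1 → 4 (borrow)
  1-1-1 → 7 (borrow)
  3-3-1 → 7 (borrow)
  5-0-1 → 4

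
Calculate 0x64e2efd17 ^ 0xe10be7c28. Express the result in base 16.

0x85e90813f

XOR each hex digit independently (no carries):
  6^e=8, 4^1=5, e^0=e, 2^b=9, e^e=0, f^7=8, d^c=1, 1^2=3, 7^8=f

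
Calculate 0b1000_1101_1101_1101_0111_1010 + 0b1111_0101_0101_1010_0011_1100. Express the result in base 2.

0b1100000110011011110110110

Add column by column in base 2, right to left:
  0+0 = 0
  1+0 = 1
  0+1 = 1
  1+1 = 0 carry 1
  1+1+1 = 1 carry 1
  1+1+1 = 1 carry 1
  1+0+1 = 0 carry 1
  0+0+1 = 1
  1+0 = 1
  0+1 = 1
  1+0 = 1
  1+1 = 0 carry 1
  1+1+1 = 1 carry 1
  0+0+1 = 1
  1+1 = 0 carry 1
  1+0+1 = 0 carry 1
  1+1+1 = 1 carry 1
  0+0+1 = 1
  1+1 = 0 carry 1
  1+0+1 = 0 carry 1
  0+1+1 = 0 carry 1
  0+1+1 = 0 carry 1
  0+1+1 = 0 carry 1
  1+1+1 = 1 carry 1
  final carry 1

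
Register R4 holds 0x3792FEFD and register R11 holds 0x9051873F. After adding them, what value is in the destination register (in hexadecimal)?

Add column by column in base 16, right to left:
  D+F = C carry 1
  F+3+1 = 3 carry 1
  E+7+1 = 6 carry 1
  F+8+1 = 8 carry 1
  2+1+1 = 4
  9+5 = E
  7+0 = 7
  3+9 = C

0xC7E4863C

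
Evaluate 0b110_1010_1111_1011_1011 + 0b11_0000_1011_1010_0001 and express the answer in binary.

0b10011011101101011100

Add column by column in base 2, right to left:
  1+1 = 0 carry 1
  1+0+1 = 0 carry 1
  0+0+1 = 1
  1+0 = 1
  1+0 = 1
  1+1 = 0 carry 1
  0+0+1 = 1
  1+1 = 0 carry 1
  1+1+1 = 1 carry 1
  1+1+1 = 1 carry 1
  1+0+1 = 0 carry 1
  1+1+1 = 1 carry 1
  0+0+1 = 1
  1+0 = 1
  0+0 = 0
  1+0 = 1
  0+1 = 1
  1+1 = 0 carry 1
  1+0+1 = 0 carry 1
  final carry 1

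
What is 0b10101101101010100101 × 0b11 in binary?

0b1000001000111111101111

Multiply each base-2 digit by 3, carrying:
  1×3 = 3 → write 1 carry 1
  0×3+1 = 1 → write 1
  1×3 = 3 → write 1 carry 1
  0×3+1 = 1 → write 1
  0×3 = 0 → write 0
  1×3 = 3 → write 1 carry 1
  0×3+1 = 1 → write 1
  1×3 = 3 → write 1 carry 1
  0×3+1 = 1 → write 1
  1×3 = 3 → write 1 carry 1
  0×3+1 = 1 → write 1
  1×3 = 3 → write 1 carry 1
  1×3+1 = 4 → write 0 carry 2
  0×3+2 = 2 → write 0 carry 1
  1×3+1 = 4 → write 0 carry 2
  1×3+2 = 5 → write 1 carry 2
  0×3+2 = 2 → write 0 carry 1
  1×3+1 = 4 → write 0 carry 2
  0×3+2 = 2 → write 0 carry 1
  1×3+1 = 4 → write 0 carry 2
  remaining carry: 10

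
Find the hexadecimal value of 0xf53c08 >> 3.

0x1ea781

3 bits is not a whole number of base-16 digits; in binary: 111101010011110000001000 >> 3 = 111101010011110000001.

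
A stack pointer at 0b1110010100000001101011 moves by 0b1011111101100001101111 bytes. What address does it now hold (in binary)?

Add column by column in base 2, right to left:
  1+1 = 0 carry 1
  1+1+1 = 1 carry 1
  0+1+1 = 0 carry 1
  1+1+1 = 1 carry 1
  0+0+1 = 1
  1+1 = 0 carry 1
  1+1+1 = 1 carry 1
  0+0+1 = 1
  0+0 = 0
  0+0 = 0
  0+0 = 0
  0+1 = 1
  0+1 = 1
  0+0 = 0
  1+1 = 0 carry 1
  0+1+1 = 0 carry 1
  1+1+1 = 1 carry 1
  0+1+1 = 0 carry 1
  0+1+1 = 0 carry 1
  1+1+1 = 1 carry 1
  1+0+1 = 0 carry 1
  1+1+1 = 1 carry 1
  final carry 1

0b11010010001100011011010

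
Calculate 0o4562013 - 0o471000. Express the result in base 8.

Subtract column by column in base 8:
  3-0 → 3
  1-0 → 1
  0-0 → 0
  2-1 → 1
  6-7 → 7 (borrow)
  5-4-1 → 0
  4-0 → 4

0o4071013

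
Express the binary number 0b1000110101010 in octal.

0o10652

Group the bits in threes: 001 000 110 101 010 → 10652.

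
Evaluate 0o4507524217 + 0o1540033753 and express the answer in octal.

0o6247560172

Add column by column in base 8, right to left:
  7+3 = 2 carry 1
  1+5+1 = 7
  2+7 = 1 carry 1
  4+3+1 = 0 carry 1
  2+3+1 = 6
  5+0 = 5
  7+0 = 7
  0+4 = 4
  5+5 = 2 carry 1
  4+1+1 = 6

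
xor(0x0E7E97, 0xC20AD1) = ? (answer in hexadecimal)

XOR each hex digit independently (no carries):
  0^C=C, E^2=C, 7^0=7, E^A=4, 9^D=4, 7^1=6

0xCC7446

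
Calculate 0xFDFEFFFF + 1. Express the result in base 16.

0xFDFF0000

The trailing 4 digits are F (max in base 16), so adding 1 cascades: they roll to 0 and the next digit up increments.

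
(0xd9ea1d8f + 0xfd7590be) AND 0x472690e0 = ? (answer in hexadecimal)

0x47068040

Add column by column in base 16, right to left:
  f+e = d carry 1
  8+b+1 = 4 carry 1
  d+0+1 = e
  1+9 = a
  a+5 = f
  e+7 = 5 carry 1
  9+d+1 = 7 carry 1
  d+f+1 = d carry 1
  final carry 1
Sum = 0x1d75fae4d; now AND with 0x472690e0:
  1&0=0, d&4=4, 7&7=7, 5&2=0, f&6=6, a&9=8, e&0=0, 4&e=4, d&0=0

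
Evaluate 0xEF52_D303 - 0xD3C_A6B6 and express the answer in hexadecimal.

0xE2162C4D

Subtract column by column in base 16:
  3-6 → D (borrow)
  0-B-1 → 4 (borrow)
  3-6-1 → C (borrow)
  D-A-1 → 2
  2-C → 6 (borrow)
  5-3-1 → 1
  F-D → 2
  E-0 → E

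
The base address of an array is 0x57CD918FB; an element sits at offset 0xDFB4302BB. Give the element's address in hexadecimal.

Add column by column in base 16, right to left:
  B+B = 6 carry 1
  F+B+1 = B carry 1
  8+2+1 = B
  1+0 = 1
  9+3 = C
  D+4 = 1 carry 1
  C+B+1 = 8 carry 1
  7+F+1 = 7 carry 1
  5+D+1 = 3 carry 1
  final carry 1

0x13781C1BB6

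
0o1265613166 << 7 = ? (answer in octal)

0o255342635400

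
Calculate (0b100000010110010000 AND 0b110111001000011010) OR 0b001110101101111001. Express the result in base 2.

0b101110101101111001

0b100000010110010000 AND 0b110111001000011010 = 0b100000000000010000.
Then OR with 0b001110101101111001.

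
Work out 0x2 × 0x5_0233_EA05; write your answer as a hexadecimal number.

0xA0467D40A

Multiply each base-16 digit by 2, carrying:
  5×2 = 10 → write A
  0×2 = 0 → write 0
  A×2 = 20 → write 4 carry 1
  E×2+1 = 29 → write D carry 1
  3×2+1 = 7 → write 7
  3×2 = 6 → write 6
  2×2 = 4 → write 4
  0×2 = 0 → write 0
  5×2 = 10 → write A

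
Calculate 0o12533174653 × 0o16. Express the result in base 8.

0o225375323532

Multiply each base-8 digit by 14, carrying:
  3×14 = 42 → write 2 carry 5
  5×14+5 = 75 → write 3 carry 9
  6×14+9 = 93 → write 5 carry 11
  4×14+11 = 67 → write 3 carry 8
  7×14+8 = 106 → write 2 carry 13
  1×14+13 = 27 → write 3 carry 3
  3×14+3 = 45 → write 5 carry 5
  3×14+5 = 47 → write 7 carry 5
  5×14+5 = 75 → write 3 carry 9
  2×14+9 = 37 → write 5 carry 4
  1×14+4 = 18 → write 2 carry 2
  remaining carry: 2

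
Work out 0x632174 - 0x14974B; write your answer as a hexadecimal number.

0x4E8A29

Subtract column by column in base 16:
  4-B → 9 (borrow)
  7-4-1 → 2
  1-7 → A (borrow)
  2-9-1 → 8 (borrow)
  3-4-1 → E (borrow)
  6-1-1 → 4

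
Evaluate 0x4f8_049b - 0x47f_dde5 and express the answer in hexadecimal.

Subtract column by column in base 16:
  b-5 → 6
  9-e → b (borrow)
  4-d-1 → 6 (borrow)
  0-d-1 → 2 (borrow)
  8-f-1 → 8 (borrow)
  f-7-1 → 7
  4-4 → 0

0x7826b6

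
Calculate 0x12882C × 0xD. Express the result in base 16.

0xF0EA3C

Multiply each base-16 digit by 13, carrying:
  C×13 = 156 → write C carry 9
  2×13+9 = 35 → write 3 carry 2
  8×13+2 = 106 → write A carry 6
  8×13+6 = 110 → write E carry 6
  2×13+6 = 32 → write 0 carry 2
  1×13+2 = 15 → write F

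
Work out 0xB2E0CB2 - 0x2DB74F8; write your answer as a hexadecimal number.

Subtract column by column in base 16:
  2-8 → A (borrow)
  B-F-1 → B (borrow)
  C-4-1 → 7
  0-7 → 9 (borrow)
  E-B-1 → 2
  2-D → 5 (borrow)
  B-2-1 → 8

0x85297BA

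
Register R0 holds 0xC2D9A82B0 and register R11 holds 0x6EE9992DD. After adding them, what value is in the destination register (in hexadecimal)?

Add column by column in base 16, right to left:
  0+D = D
  B+D = 8 carry 1
  2+2+1 = 5
  8+9 = 1 carry 1
  A+9+1 = 4 carry 1
  9+9+1 = 3 carry 1
  D+E+1 = C carry 1
  2+E+1 = 1 carry 1
  C+6+1 = 3 carry 1
  final carry 1

0x131C34158D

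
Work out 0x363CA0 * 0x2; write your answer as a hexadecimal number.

Multiply each base-16 digit by 2, carrying:
  0×2 = 0 → write 0
  A×2 = 20 → write 4 carry 1
  C×2+1 = 25 → write 9 carry 1
  3×2+1 = 7 → write 7
  6×2 = 12 → write C
  3×2 = 6 → write 6

0x6C7940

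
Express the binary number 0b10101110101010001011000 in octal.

Group the bits in threes: 010 101 110 101 010 001 011 000 → 25652130.

0o25652130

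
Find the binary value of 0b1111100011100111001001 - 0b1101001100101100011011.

0b10010110111010101110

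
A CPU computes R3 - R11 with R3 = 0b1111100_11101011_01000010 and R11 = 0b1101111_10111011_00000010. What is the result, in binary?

Subtract column by column in base 2:
  0-0 → 0
  1-1 → 0
  0-0 → 0
  0-0 → 0
  0-0 → 0
  0-0 → 0
  1-0 → 1
  0-0 → 0
  1-1 → 0
  1-1 → 0
  0-0 → 0
  1-1 → 0
  0-1 → 1 (borrow)
  1-1-1 → 1 (borrow)
  1-0-1 → 0
  1-1 → 0
  0-1 → 1 (borrow)
  0-1-1 → 0 (borrow)
  1-1-1 → 1 (borrow)
  1-1-1 → 1 (borrow)
  1-0-1 → 0
  1-1 → 0
  1-1 → 0

0b11010011000001000000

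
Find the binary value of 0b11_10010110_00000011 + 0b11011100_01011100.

Add column by column in base 2, right to left:
  1+0 = 1
  1+0 = 1
  0+1 = 1
  0+1 = 1
  0+1 = 1
  0+0 = 0
  0+1 = 1
  0+0 = 0
  0+0 = 0
  1+0 = 1
  1+1 = 0 carry 1
  0+1+1 = 0 carry 1
  1+1+1 = 1 carry 1
  0+0+1 = 1
  0+1 = 1
  1+1 = 0 carry 1
  1+0+1 = 0 carry 1
  1+0+1 = 0 carry 1
  final carry 1

0b1000111001001011111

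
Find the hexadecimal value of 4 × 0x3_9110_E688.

0xE44439A20

Multiply each base-16 digit by 4, carrying:
  8×4 = 32 → write 0 carry 2
  8×4+2 = 34 → write 2 carry 2
  6×4+2 = 26 → write A carry 1
  E×4+1 = 57 → write 9 carry 3
  0×4+3 = 3 → write 3
  1×4 = 4 → write 4
  1×4 = 4 → write 4
  9×4 = 36 → write 4 carry 2
  3×4+2 = 14 → write E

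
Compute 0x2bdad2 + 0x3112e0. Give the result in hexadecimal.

0x5cedb2

Add column by column in base 16, right to left:
  2+0 = 2
  d+e = b carry 1
  a+2+1 = d
  d+1 = e
  b+1 = c
  2+3 = 5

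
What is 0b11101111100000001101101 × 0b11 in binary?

0b1011001110100000101000111

Multiply each base-2 digit by 3, carrying:
  1×3 = 3 → write 1 carry 1
  0×3+1 = 1 → write 1
  1×3 = 3 → write 1 carry 1
  1×3+1 = 4 → write 0 carry 2
  0×3+2 = 2 → write 0 carry 1
  1×3+1 = 4 → write 0 carry 2
  1×3+2 = 5 → write 1 carry 2
  0×3+2 = 2 → write 0 carry 1
  0×3+1 = 1 → write 1
  0×3 = 0 → write 0
  0×3 = 0 → write 0
  0×3 = 0 → write 0
  0×3 = 0 → write 0
  0×3 = 0 → write 0
  1×3 = 3 → write 1 carry 1
  1×3+1 = 4 → write 0 carry 2
  1×3+2 = 5 → write 1 carry 2
  1×3+2 = 5 → write 1 carry 2
  1×3+2 = 5 → write 1 carry 2
  0×3+2 = 2 → write 0 carry 1
  1×3+1 = 4 → write 0 carry 2
  1×3+2 = 5 → write 1 carry 2
  1×3+2 = 5 → write 1 carry 2
  remaining carry: 10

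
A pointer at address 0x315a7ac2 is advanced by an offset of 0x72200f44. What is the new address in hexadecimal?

Add column by column in base 16, right to left:
  2+4 = 6
  c+4 = 0 carry 1
  a+f+1 = a carry 1
  7+0+1 = 8
  a+0 = a
  5+2 = 7
  1+2 = 3
  3+7 = a

0xa37a8a06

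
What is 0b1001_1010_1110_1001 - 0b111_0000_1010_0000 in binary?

0b10101001001001

Subtract column by column in base 2:
  1-0 → 1
  0-0 → 0
  0-0 → 0
  1-0 → 1
  0-0 → 0
  1-1 → 0
  1-0 → 1
  1-1 → 0
  0-0 → 0
  1-0 → 1
  0-0 → 0
  1-0 → 1
  1-1 → 0
  0-1 → 1 (borrow)
  0-1-1 → 0 (borrow)
  1-0-1 → 0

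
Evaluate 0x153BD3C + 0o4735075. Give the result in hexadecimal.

0x1677779

0o4735075 = 0x13BA3D in hexadecimal.
Add column by column in base 16, right to left:
  C+D = 9 carry 1
  3+3+1 = 7
  D+A = 7 carry 1
  B+B+1 = 7 carry 1
  3+3+1 = 7
  5+1 = 6
  1+0 = 1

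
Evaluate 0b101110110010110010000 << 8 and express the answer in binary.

Left shift by 8: append 8 zero bits.

0b10111011001011001000000000000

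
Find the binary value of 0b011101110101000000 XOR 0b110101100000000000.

XOR bit by bit (1 where the bits differ):
  011101110101000000
^ 110101100000000000
= 101000010101000000

0b101000010101000000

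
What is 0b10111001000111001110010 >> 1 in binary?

Right shift by 1: drop the 1 least-significant bit.

0b1011100100011100111001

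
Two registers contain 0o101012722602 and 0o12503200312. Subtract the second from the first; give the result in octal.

Subtract column by column in base 8:
  2-2 → 0
  0-1 → 7 (borrow)
  6-3-1 → 2
  2-0 → 2
  2-0 → 2
  7-2 → 5
  2-3 → 7 (borrow)
  1-0-1 → 0
  0-5 → 3 (borrow)
  1-2-1 → 6 (borrow)
  0-1-1 → 6 (borrow)
  1-0-1 → 0

0o66307522270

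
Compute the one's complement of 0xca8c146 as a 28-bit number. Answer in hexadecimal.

Each hex digit d becomes f−d:
  c→3, a→5, 8→7, c→3, 1→e, 4→b, 6→9

0x3573eb9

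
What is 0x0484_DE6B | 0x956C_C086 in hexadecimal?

OR each hex digit independently (no carries):
  0|9=9, 4|5=5, 8|6=E, 4|C=C, D|C=D, E|0=E, 6|8=E, B|6=F

0x95ECDEEF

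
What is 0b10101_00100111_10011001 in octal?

0o5223631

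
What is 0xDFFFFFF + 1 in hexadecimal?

0xE000000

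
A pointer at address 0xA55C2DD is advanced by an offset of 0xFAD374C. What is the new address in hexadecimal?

0x1A02FA29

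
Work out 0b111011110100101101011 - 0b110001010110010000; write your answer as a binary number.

0b110101101001111011011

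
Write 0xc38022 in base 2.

Expand each hex digit to 4 bits: c=1100 3=0011 8=1000 0=0000 2=0010 2=0010.

0b110000111000000000100010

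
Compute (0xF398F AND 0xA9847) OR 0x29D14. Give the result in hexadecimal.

0xA9D17

0xF398F AND 0xA9847 = 0xA1807.
Then OR with 0x29D14.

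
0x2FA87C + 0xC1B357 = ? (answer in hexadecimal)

0xF15BD3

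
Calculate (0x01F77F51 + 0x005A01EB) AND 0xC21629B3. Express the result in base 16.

0x2100130

Add column by column in base 16, right to left:
  1+B = C
  5+E = 3 carry 1
  F+1+1 = 1 carry 1
  7+0+1 = 8
  7+A = 1 carry 1
  F+5+1 = 5 carry 1
  1+0+1 = 2
Sum = 0x251813C; now AND with 0xC21629B3:
  0&C=0, 2&2=2, 5&1=1, 1&6=0, 8&2=0, 1&9=1, 3&B=3, C&3=0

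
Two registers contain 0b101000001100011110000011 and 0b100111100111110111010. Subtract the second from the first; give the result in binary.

Subtract column by column in base 2:
  1-0 → 1
  1-1 → 0
  0-0 → 0
  0-1 → 1 (borrow)
  0-1-1 → 0 (borrow)
  0-1-1 → 0 (borrow)
  0-0-1 → 1 (borrow)
  1-1-1 → 1 (borrow)
  1-1-1 → 1 (borrow)
  1-1-1 → 1 (borrow)
  1-1-1 → 1 (borrow)
  0-1-1 → 0 (borrow)
  0-0-1 → 1 (borrow)
  0-0-1 → 1 (borrow)
  1-1-1 → 1 (borrow)
  1-1-1 → 1 (borrow)
  0-1-1 → 0 (borrow)
  0-1-1 → 0 (borrow)
  0-0-1 → 1 (borrow)
  0-0-1 → 1 (borrow)
  0-1-1 → 0 (borrow)
  1-0-1 → 0
  0-0 → 0
  1-0 → 1

0b100011001111011111001001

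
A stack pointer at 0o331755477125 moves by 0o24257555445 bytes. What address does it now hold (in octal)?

0o356235254572

Add column by column in base 8, right to left:
  5+5 = 2 carry 1
  2+4+1 = 7
  1+4 = 5
  7+5 = 4 carry 1
  7+5+1 = 5 carry 1
  4+5+1 = 2 carry 1
  5+7+1 = 5 carry 1
  5+5+1 = 3 carry 1
  7+2+1 = 2 carry 1
  1+4+1 = 6
  3+2 = 5
  3+0 = 3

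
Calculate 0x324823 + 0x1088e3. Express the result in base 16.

0x42d106

Add column by column in base 16, right to left:
  3+3 = 6
  2+e = 0 carry 1
  8+8+1 = 1 carry 1
  4+8+1 = d
  2+0 = 2
  3+1 = 4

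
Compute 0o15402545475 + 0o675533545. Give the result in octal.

0o16300301242

Add column by column in base 8, right to left:
  5+5 = 2 carry 1
  7+4+1 = 4 carry 1
  4+5+1 = 2 carry 1
  5+3+1 = 1 carry 1
  4+3+1 = 0 carry 1
  5+5+1 = 3 carry 1
  2+5+1 = 0 carry 1
  0+7+1 = 0 carry 1
  4+6+1 = 3 carry 1
  5+0+1 = 6
  1+0 = 1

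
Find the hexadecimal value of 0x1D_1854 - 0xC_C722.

0x105132

Subtract column by column in base 16:
  4-2 → 2
  5-2 → 3
  8-7 → 1
  1-C → 5 (borrow)
  D-C-1 → 0
  1-0 → 1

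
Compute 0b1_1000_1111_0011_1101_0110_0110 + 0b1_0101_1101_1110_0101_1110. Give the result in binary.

0b1101001010001101111000100

Add column by column in base 2, right to left:
  0+0 = 0
  1+1 = 0 carry 1
  1+1+1 = 1 carry 1
  0+1+1 = 0 carry 1
  0+1+1 = 0 carry 1
  1+0+1 = 0 carry 1
  1+1+1 = 1 carry 1
  0+0+1 = 1
  1+0 = 1
  0+1 = 1
  1+1 = 0 carry 1
  1+1+1 = 1 carry 1
  1+1+1 = 1 carry 1
  1+0+1 = 0 carry 1
  0+1+1 = 0 carry 1
  0+1+1 = 0 carry 1
  1+1+1 = 1 carry 1
  1+0+1 = 0 carry 1
  1+1+1 = 1 carry 1
  1+0+1 = 0 carry 1
  0+1+1 = 0 carry 1
  0+0+1 = 1
  0+0 = 0
  1+0 = 1
  1+0 = 1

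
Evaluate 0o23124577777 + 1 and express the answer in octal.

0o23124600000

The trailing 5 digits are 7 (max in base 8), so adding 1 cascades: they roll to 0 and the next digit up increments.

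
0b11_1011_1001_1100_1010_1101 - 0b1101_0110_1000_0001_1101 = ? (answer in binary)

0b1011100011010010010000

Subtract column by column in base 2:
  1-1 → 0
  0-0 → 0
  1-1 → 0
  1-1 → 0
  0-1 → 1 (borrow)
  1-0-1 → 0
  0-0 → 0
  1-0 → 1
  0-0 → 0
  0-0 → 0
  1-0 → 1
  1-1 → 0
  1-0 → 1
  0-1 → 1 (borrow)
  0-1-1 → 0 (borrow)
  1-0-1 → 0
  1-1 → 0
  1-0 → 1
  0-1 → 1 (borrow)
  1-1-1 → 1 (borrow)
  1-0-1 → 0
  1-0 → 1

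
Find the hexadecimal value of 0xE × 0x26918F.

0x21BF5D2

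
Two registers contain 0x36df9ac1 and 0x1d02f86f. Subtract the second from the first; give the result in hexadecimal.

0x19dca252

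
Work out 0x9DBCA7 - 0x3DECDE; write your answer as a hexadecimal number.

Subtract column by column in base 16:
  7-E → 9 (borrow)
  A-D-1 → C (borrow)
  C-C-1 → F (borrow)
  B-E-1 → C (borrow)
  D-D-1 → F (borrow)
  9-3-1 → 5

0x5FCFC9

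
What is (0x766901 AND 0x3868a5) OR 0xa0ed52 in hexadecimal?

0xb0ed53

0x766901 AND 0x3868a5 = 0x306801.
Then OR with 0xa0ed52.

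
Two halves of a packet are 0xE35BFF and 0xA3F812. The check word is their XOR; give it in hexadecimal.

0x40A3ED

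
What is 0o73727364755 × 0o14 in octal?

Multiply each base-8 digit by 12, carrying:
  5×12 = 60 → write 4 carry 7
  5×12+7 = 67 → write 3 carry 8
  7×12+8 = 92 → write 4 carry 11
  4×12+11 = 59 → write 3 carry 7
  6×12+7 = 79 → write 7 carry 9
  3×12+9 = 45 → write 5 carry 5
  7×12+5 = 89 → write 1 carry 11
  2×12+11 = 35 → write 3 carry 4
  7×12+4 = 88 → write 0 carry 11
  3×12+11 = 47 → write 7 carry 5
  7×12+5 = 89 → write 1 carry 11
  remaining carry: 13

0o1317031573434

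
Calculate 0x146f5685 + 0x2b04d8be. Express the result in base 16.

0x3f742f43

Add column by column in base 16, right to left:
  5+e = 3 carry 1
  8+b+1 = 4 carry 1
  6+8+1 = f
  5+d = 2 carry 1
  f+4+1 = 4 carry 1
  6+0+1 = 7
  4+b = f
  1+2 = 3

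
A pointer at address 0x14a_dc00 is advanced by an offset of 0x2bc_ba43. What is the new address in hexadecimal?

Add column by column in base 16, right to left:
  0+3 = 3
  0+4 = 4
  c+a = 6 carry 1
  d+b+1 = 9 carry 1
  a+c+1 = 7 carry 1
  4+b+1 = 0 carry 1
  1+2+1 = 4

0x4079643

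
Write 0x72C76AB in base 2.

0b111001011000111011010101011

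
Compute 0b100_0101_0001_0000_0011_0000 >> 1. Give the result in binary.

Right shift by 1: drop the 1 least-significant bit.

0b1000101000100000011000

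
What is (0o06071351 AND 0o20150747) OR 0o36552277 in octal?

0o36552377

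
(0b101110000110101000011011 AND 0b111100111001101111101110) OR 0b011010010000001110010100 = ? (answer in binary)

0b101110000110101000011011 AND 0b111100111001101111101110 = 0b101100000000101000001010.
Then OR with 0b011010010000001110010100.

0b111110010000101110011110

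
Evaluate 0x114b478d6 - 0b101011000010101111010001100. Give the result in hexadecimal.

0b101011000010101111010001100 = 0x5615e8c in hexadecimal.
Subtract column by column in base 16:
  6-c → a (borrow)
  d-8-1 → 4
  8-e → a (borrow)
  7-5-1 → 1
  4-1 → 3
  b-6 → 5
  4-5 → f (borrow)
  1-0-1 → 0
  1-0 → 1

0x10f531a4a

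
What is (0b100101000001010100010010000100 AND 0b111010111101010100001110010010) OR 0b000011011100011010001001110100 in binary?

0b100101000001010100010010000100 AND 0b111010111101010100001110010010 = 0b100000000001010100000010000000.
Then OR with 0b000011011100011010001001110100.

0b100011011101011110001011110100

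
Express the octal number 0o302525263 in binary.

Each octal digit is 3 bits: 3=011 0=000 2=010 5=101 2=010 5=101 2=010 6=110 3=011.

0b11000010101010101010110011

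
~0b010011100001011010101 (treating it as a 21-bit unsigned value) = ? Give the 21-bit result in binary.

0b101100011110100101010

Invert each bit: 010011100001011010101 → 101100011110100101010.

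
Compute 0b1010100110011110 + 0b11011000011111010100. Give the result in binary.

Add column by column in base 2, right to left:
  0+0 = 0
  1+0 = 1
  1+1 = 0 carry 1
  1+0+1 = 0 carry 1
  1+1+1 = 1 carry 1
  0+0+1 = 1
  0+1 = 1
  1+1 = 0 carry 1
  1+1+1 = 1 carry 1
  0+1+1 = 0 carry 1
  0+1+1 = 0 carry 1
  1+0+1 = 0 carry 1
  0+0+1 = 1
  1+0 = 1
  0+0 = 0
  1+1 = 0 carry 1
  0+1+1 = 0 carry 1
  0+0+1 = 1
  0+1 = 1
  0+1 = 1

0b11100011000101110010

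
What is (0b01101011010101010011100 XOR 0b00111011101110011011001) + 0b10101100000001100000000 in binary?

0b11111100111100101000101

First 0b01101011010101010011100 XOR 0b00111011101110011011001 = 0b01010000111011001000101.
Add column by column in base 2, right to left:
  1+0 = 1
  0+0 = 0
  1+0 = 1
  0+0 = 0
  0+0 = 0
  0+0 = 0
  1+0 = 1
  0+0 = 0
  0+1 = 1
  1+1 = 0 carry 1
  1+0+1 = 0 carry 1
  0+0+1 = 1
  1+0 = 1
  1+0 = 1
  1+0 = 1
  0+0 = 0
  0+0 = 0
  0+1 = 1
  0+1 = 1
  1+0 = 1
  0+1 = 1
  1+0 = 1
  0+1 = 1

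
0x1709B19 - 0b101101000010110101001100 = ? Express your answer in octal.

0x1709B19 = 0o134115431 in octal.
0b101101000010110101001100 = 0o55026514 in octal.
Subtract column by column in base 8:
  1-4 → 5 (borrow)
  3-1-1 → 1
  4-5 → 7 (borrow)
  5-6-1 → 6 (borrow)
  1-2-1 → 6 (borrow)
  1-0-1 → 0
  4-5 → 7 (borrow)
  3-5-1 → 5 (borrow)
  1-0-1 → 0

0o57066715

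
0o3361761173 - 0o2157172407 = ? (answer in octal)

Subtract column by column in base 8:
  3-7 → 4 (borrow)
  7-0-1 → 6
  1-4 → 5 (borrow)
  1-2-1 → 6 (borrow)
  6-7-1 → 6 (borrow)
  7-1-1 → 5
  1-7 → 2 (borrow)
  6-5-1 → 0
  3-1 → 2
  3-2 → 1

0o1202566564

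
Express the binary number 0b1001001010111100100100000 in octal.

Group the bits in threes: 001 001 001 010 111 100 100 100 000 → 111274440.

0o111274440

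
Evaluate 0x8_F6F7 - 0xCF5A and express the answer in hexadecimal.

0x8279D

Subtract column by column in base 16:
  7-A → D (borrow)
  F-5-1 → 9
  6-F → 7 (borrow)
  F-C-1 → 2
  8-0 → 8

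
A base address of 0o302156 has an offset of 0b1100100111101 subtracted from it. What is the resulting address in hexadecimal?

0o302156 = 0x1846e in hexadecimal.
0b1100100111101 = 0x193d in hexadecimal.
Subtract column by column in base 16:
  e-d → 1
  6-3 → 3
  4-9 → b (borrow)
  8-1-1 → 6
  1-0 → 1

0x16b31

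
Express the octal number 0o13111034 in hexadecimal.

Each octal digit is 3 bits: 1=001 3=011 1=001 1=001 1=001 0=000 3=011 4=100.
Group the bits into nibbles: 0010 1100 1001 0010 0001 1100 → 2c921c.

0x2c921c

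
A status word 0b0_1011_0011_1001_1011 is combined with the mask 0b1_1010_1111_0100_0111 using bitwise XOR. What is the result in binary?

0b10001110011011100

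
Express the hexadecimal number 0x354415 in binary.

0b1101010100010000010101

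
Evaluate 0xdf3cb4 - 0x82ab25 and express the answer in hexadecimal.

0x5c918f

Subtract column by column in base 16:
  4-5 → f (borrow)
  b-2-1 → 8
  c-b → 1
  3-a → 9 (borrow)
  f-2-1 → c
  d-8 → 5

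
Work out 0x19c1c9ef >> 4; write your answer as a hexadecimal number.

0x19c1c9e

Shifting right by 4 bits = 1 hex digit: drop the last 1.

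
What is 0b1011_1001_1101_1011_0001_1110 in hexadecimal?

0xB9DB1E

Group the bits into nibbles: 1011 1001 1101 1011 0001 1110 → B9DB1E.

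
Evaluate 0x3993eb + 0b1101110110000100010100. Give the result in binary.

0b11100001111010011111111

0x3993eb = 0b1110011001001111101011 in binary.
Add column by column in base 2, right to left:
  1+0 = 1
  1+0 = 1
  0+1 = 1
  1+0 = 1
  0+1 = 1
  1+0 = 1
  1+0 = 1
  1+0 = 1
  1+1 = 0 carry 1
  1+0+1 = 0 carry 1
  0+0+1 = 1
  0+0 = 0
  1+0 = 1
  0+1 = 1
  0+1 = 1
  1+0 = 1
  1+1 = 0 carry 1
  0+1+1 = 0 carry 1
  0+1+1 = 0 carry 1
  1+0+1 = 0 carry 1
  1+1+1 = 1 carry 1
  1+1+1 = 1 carry 1
  final carry 1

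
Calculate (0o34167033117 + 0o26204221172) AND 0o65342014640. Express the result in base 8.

Add column by column in base 8, right to left:
  7+2 = 1 carry 1
  1+7+1 = 1 carry 1
  1+1+1 = 3
  3+1 = 4
  3+2 = 5
  0+2 = 2
  7+4 = 3 carry 1
  6+0+1 = 7
  1+2 = 3
  4+6 = 2 carry 1
  3+2+1 = 6
Sum = 0o62373254311; now AND with 0o65342014640:
  6&6=6, 2&5=0, 3&3=3, 7&4=4, 3&2=2, 2&0=0, 5&1=1, 4&4=4, 3&6=2, 1&4=0, 1&0=0

0o60342014200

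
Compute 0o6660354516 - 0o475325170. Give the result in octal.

Subtract column by column in base 8:
  6-0 → 6
  1-7 → 2 (borrow)
  5-1-1 → 3
  4-5 → 7 (borrow)
  5-2-1 → 2
  3-3 → 0
  0-5 → 3 (borrow)
  6-7-1 → 6 (borrow)
  6-4-1 → 1
  6-0 → 6

0o6163027326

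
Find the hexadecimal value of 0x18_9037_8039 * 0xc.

0x126c29a02ac

Multiply each base-16 digit by 12, carrying:
  9×12 = 108 → write c carry 6
  3×12+6 = 42 → write a carry 2
  0×12+2 = 2 → write 2
  8×12 = 96 → write 0 carry 6
  7×12+6 = 90 → write a carry 5
  3×12+5 = 41 → write 9 carry 2
  0×12+2 = 2 → write 2
  9×12 = 108 → write c carry 6
  8×12+6 = 102 → write 6 carry 6
  1×12+6 = 18 → write 2 carry 1
  remaining carry: 1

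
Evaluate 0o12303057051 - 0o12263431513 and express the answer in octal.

0o17425336

Subtract column by column in base 8:
  1-3 → 6 (borrow)
  5-1-1 → 3
  0-5 → 3 (borrow)
  7-1-1 → 5
  5-3 → 2
  0-4 → 4 (borrow)
  3-3-1 → 7 (borrow)
  0-6-1 → 1 (borrow)
  3-2-1 → 0
  2-2 → 0
  1-1 → 0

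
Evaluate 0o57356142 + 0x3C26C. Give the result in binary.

0o57356142 = 0b101111011101110001100010 in binary.
0x3C26C = 0b111100001001101100 in binary.
Add column by column in base 2, right to left:
  0+0 = 0
  1+0 = 1
  0+1 = 1
  0+1 = 1
  0+0 = 0
  1+1 = 0 carry 1
  1+1+1 = 1 carry 1
  0+0+1 = 1
  0+0 = 0
  0+1 = 1
  1+0 = 1
  1+0 = 1
  1+0 = 1
  0+0 = 0
  1+1 = 0 carry 1
  1+1+1 = 1 carry 1
  1+1+1 = 1 carry 1
  0+1+1 = 0 carry 1
  1+0+1 = 0 carry 1
  1+0+1 = 0 carry 1
  1+0+1 = 0 carry 1
  1+0+1 = 0 carry 1
  0+0+1 = 1
  1+0 = 1

0b110000011001111011001110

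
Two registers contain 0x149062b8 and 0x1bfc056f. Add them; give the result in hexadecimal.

0x308c6827

Add column by column in base 16, right to left:
  8+f = 7 carry 1
  b+6+1 = 2 carry 1
  2+5+1 = 8
  6+0 = 6
  0+c = c
  9+f = 8 carry 1
  4+b+1 = 0 carry 1
  1+1+1 = 3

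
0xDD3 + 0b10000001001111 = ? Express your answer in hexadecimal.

0b10000001001111 = 0x204F in hexadecimal.
Add column by column in base 16, right to left:
  3+F = 2 carry 1
  D+4+1 = 2 carry 1
  D+0+1 = E
  0+2 = 2

0x2E22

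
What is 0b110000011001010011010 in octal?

Group the bits in threes: 110 000 011 001 010 011 010 → 6031232.

0o6031232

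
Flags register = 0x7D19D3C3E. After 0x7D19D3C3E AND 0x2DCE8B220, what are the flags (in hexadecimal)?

AND each hex digit independently (no carries):
  7&2=2, D&D=D, 1&C=0, 9&E=8, D&8=8, 3&B=3, C&2=0, 3&2=2, E&0=0

0x2D0883020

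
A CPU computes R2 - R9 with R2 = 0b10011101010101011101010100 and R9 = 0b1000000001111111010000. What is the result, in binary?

Subtract column by column in base 2:
  0-0 → 0
  0-0 → 0
  1-0 → 1
  0-0 → 0
  1-1 → 0
  0-0 → 0
  1-1 → 0
  0-1 → 1 (borrow)
  1-1-1 → 1 (borrow)
  1-1-1 → 1 (borrow)
  1-1-1 → 1 (borrow)
  0-1-1 → 0 (borrow)
  1-1-1 → 1 (borrow)
  0-0-1 → 1 (borrow)
  1-0-1 → 0
  0-0 → 0
  1-0 → 1
  0-0 → 0
  1-0 → 1
  0-0 → 0
  1-0 → 1
  1-1 → 0
  1-0 → 1
  0-0 → 0
  0-0 → 0
  1-0 → 1

0b10010101010011011110000100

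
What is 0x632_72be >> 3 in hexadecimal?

3 bits is not a whole number of base-16 digits; in binary: 110001100100111001010111110 >> 3 = 110001100100111001010111.

0xc64e57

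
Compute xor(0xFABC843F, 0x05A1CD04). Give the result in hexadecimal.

XOR each hex digit independently (no carries):
  F^0=F, A^5=F, B^A=1, C^1=D, 8^C=4, 4^D=9, 3^0=3, F^4=B

0xFF1D493B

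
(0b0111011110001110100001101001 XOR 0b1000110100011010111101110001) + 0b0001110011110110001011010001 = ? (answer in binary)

0b10001011110001010100111101001

First 0b0111011110001110100001101001 XOR 0b1000110100011010111101110001 = 0b1111101010010100011100011000.
Add column by column in base 2, right to left:
  0+1 = 1
  0+0 = 0
  0+0 = 0
  1+0 = 1
  1+1 = 0 carry 1
  0+0+1 = 1
  0+1 = 1
  0+1 = 1
  1+0 = 1
  1+1 = 0 carry 1
  1+0+1 = 0 carry 1
  0+0+1 = 1
  0+0 = 0
  0+1 = 1
  1+1 = 0 carry 1
  0+0+1 = 1
  1+1 = 0 carry 1
  0+1+1 = 0 carry 1
  0+1+1 = 0 carry 1
  1+1+1 = 1 carry 1
  0+0+1 = 1
  1+0 = 1
  0+1 = 1
  1+1 = 0 carry 1
  1+1+1 = 1 carry 1
  1+0+1 = 0 carry 1
  1+0+1 = 0 carry 1
  1+0+1 = 0 carry 1
  final carry 1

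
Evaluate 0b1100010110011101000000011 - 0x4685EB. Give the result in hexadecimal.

0b1100010110011101000000011 = 0x18B3A03 in hexadecimal.
Subtract column by column in base 16:
  3-B → 8 (borrow)
  0-E-1 → 1 (borrow)
  A-5-1 → 4
  3-8 → B (borrow)
  B-6-1 → 4
  8-4 → 4
  1-0 → 1

0x144B418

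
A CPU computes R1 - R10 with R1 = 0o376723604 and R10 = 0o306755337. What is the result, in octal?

0o67746245

Subtract column by column in base 8:
  4-7 → 5 (borrow)
  0-3-1 → 4 (borrow)
  6-3-1 → 2
  3-5 → 6 (borrow)
  2-5-1 → 4 (borrow)
  7-7-1 → 7 (borrow)
  6-6-1 → 7 (borrow)
  7-0-1 → 6
  3-3 → 0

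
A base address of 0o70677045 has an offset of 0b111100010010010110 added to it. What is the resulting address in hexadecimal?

0o70677045 = 0xE37E25 in hexadecimal.
0b111100010010010110 = 0x3C496 in hexadecimal.
Add column by column in base 16, right to left:
  5+6 = B
  2+9 = B
  E+4 = 2 carry 1
  7+C+1 = 4 carry 1
  3+3+1 = 7
  E+0 = E

0xE742BB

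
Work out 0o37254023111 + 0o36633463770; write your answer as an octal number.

Add column by column in base 8, right to left:
  1+0 = 1
  1+7 = 0 carry 1
  1+7+1 = 1 carry 1
  3+3+1 = 7
  2+6 = 0 carry 1
  0+4+1 = 5
  4+3 = 7
  5+3 = 0 carry 1
  2+6+1 = 1 carry 1
  7+6+1 = 6 carry 1
  3+3+1 = 7

0o76107507101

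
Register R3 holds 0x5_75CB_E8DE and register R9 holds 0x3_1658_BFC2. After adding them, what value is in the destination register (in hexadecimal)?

0x88C24A8A0

Add column by column in base 16, right to left:
  E+2 = 0 carry 1
  D+C+1 = A carry 1
  8+F+1 = 8 carry 1
  E+B+1 = A carry 1
  B+8+1 = 4 carry 1
  C+5+1 = 2 carry 1
  5+6+1 = C
  7+1 = 8
  5+3 = 8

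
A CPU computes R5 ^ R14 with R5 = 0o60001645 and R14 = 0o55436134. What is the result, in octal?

XOR each oct digit independently (no carries):
  6^5=3, 0^5=5, 0^4=4, 0^3=3, 1^6=7, 6^1=7, 4^3=7, 5^4=1

0o35437771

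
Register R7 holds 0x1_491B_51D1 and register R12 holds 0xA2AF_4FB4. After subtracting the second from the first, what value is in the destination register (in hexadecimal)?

Subtract column by column in base 16:
  1-4 → D (borrow)
  D-B-1 → 1
  1-F → 2 (borrow)
  5-4-1 → 0
  B-F → C (borrow)
  1-A-1 → 6 (borrow)
  9-2-1 → 6
  4-A → A (borrow)
  1-0-1 → 0

0xA66C021D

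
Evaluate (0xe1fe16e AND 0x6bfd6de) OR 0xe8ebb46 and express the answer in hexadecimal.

0xe9ffb4e

0xe1fe16e AND 0x6bfd6de = 0x61fc04e.
Then OR with 0xe8ebb46.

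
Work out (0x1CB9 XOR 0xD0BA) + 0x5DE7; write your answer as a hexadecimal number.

0x129EA

First 0x1CB9 XOR 0xD0BA = 0xCC03.
Add column by column in base 16, right to left:
  3+7 = A
  0+E = E
  C+D = 9 carry 1
  C+5+1 = 2 carry 1
  final carry 1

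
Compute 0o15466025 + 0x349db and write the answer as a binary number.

0o15466025 = 0b1101100110110000010101 in binary.
0x349db = 0b110100100111011011 in binary.
Add column by column in base 2, right to left:
  1+1 = 0 carry 1
  0+1+1 = 0 carry 1
  1+0+1 = 0 carry 1
  0+1+1 = 0 carry 1
  1+1+1 = 1 carry 1
  0+0+1 = 1
  0+1 = 1
  0+1 = 1
  0+1 = 1
  0+0 = 0
  1+0 = 1
  1+1 = 0 carry 1
  0+0+1 = 1
  1+0 = 1
  1+1 = 0 carry 1
  0+0+1 = 1
  0+1 = 1
  1+1 = 0 carry 1
  1+0+1 = 0 carry 1
  0+0+1 = 1
  1+0 = 1
  1+0 = 1

0b1110011011010111110000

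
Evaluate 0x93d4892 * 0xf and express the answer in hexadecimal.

0x8a97408e

Multiply each base-16 digit by 15, carrying:
  2×15 = 30 → write e carry 1
  9×15+1 = 136 → write 8 carry 8
  8×15+8 = 128 → write 0 carry 8
  4×15+8 = 68 → write 4 carry 4
  d×15+4 = 199 → write 7 carry 12
  3×15+12 = 57 → write 9 carry 3
  9×15+3 = 138 → write a carry 8
  remaining carry: 8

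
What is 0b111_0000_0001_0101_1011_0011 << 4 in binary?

Left shift by 4: append 4 zero bits.

0b111000000010101101100110000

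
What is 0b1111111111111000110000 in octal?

0o17777060

Group the bits in threes: 001 111 111 111 111 000 110 000 → 17777060.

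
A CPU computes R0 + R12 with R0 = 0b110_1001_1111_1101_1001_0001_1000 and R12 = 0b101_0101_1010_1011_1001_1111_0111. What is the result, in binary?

0b1011111110101001001100001111

Add column by column in base 2, right to left:
  0+1 = 1
  0+1 = 1
  0+1 = 1
  1+0 = 1
  1+1 = 0 carry 1
  0+1+1 = 0 carry 1
  0+1+1 = 0 carry 1
  0+1+1 = 0 carry 1
  1+1+1 = 1 carry 1
  0+0+1 = 1
  0+0 = 0
  1+1 = 0 carry 1
  1+1+1 = 1 carry 1
  0+1+1 = 0 carry 1
  1+0+1 = 0 carry 1
  1+1+1 = 1 carry 1
  1+0+1 = 0 carry 1
  1+1+1 = 1 carry 1
  1+0+1 = 0 carry 1
  1+1+1 = 1 carry 1
  1+1+1 = 1 carry 1
  0+0+1 = 1
  0+1 = 1
  1+0 = 1
  0+1 = 1
  1+0 = 1
  1+1 = 0 carry 1
  final carry 1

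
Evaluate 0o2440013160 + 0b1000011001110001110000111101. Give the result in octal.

0o3471631255

0b1000011001110001110000111101 = 0o1031616075 in octal.
Add column by column in base 8, right to left:
  0+5 = 5
  6+7 = 5 carry 1
  1+0+1 = 2
  3+6 = 1 carry 1
  1+1+1 = 3
  0+6 = 6
  0+1 = 1
  4+3 = 7
  4+0 = 4
  2+1 = 3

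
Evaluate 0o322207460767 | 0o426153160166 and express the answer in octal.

OR each oct digit independently (no carries):
  3|4=7, 2|2=2, 2|6=6, 2|1=3, 0|5=5, 7|3=7, 4|1=5, 6|6=6, 0|0=0, 7|1=7, 6|6=6, 7|6=7

0o726357560767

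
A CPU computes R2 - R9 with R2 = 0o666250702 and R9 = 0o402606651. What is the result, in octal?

Subtract column by column in base 8:
  2-1 → 1
  0-5 → 3 (borrow)
  7-6-1 → 0
  0-6 → 2 (borrow)
  5-0-1 → 4
  2-6 → 4 (borrow)
  6-2-1 → 3
  6-0 → 6
  6-4 → 2

0o263442031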